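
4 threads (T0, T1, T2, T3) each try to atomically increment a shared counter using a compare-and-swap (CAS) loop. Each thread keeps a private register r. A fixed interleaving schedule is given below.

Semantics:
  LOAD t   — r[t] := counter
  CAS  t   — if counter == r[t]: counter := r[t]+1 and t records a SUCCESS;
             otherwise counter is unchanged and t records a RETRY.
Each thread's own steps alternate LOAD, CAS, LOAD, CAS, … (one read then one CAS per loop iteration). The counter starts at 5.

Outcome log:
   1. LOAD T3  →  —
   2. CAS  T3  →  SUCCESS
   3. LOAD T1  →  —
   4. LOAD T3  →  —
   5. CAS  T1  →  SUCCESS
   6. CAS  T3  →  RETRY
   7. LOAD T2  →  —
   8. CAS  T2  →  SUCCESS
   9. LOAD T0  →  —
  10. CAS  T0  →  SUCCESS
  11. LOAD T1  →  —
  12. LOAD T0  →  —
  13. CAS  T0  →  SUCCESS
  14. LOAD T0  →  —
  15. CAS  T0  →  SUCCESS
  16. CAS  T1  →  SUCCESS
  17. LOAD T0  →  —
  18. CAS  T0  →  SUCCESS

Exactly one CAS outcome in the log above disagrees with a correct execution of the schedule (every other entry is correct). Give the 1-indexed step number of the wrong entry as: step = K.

step = 16

Reference trace:
#1 T3 reads 5
#2 T3 CAS(5→6) writes; counter now 6
#3 T1 reads 6
#4 T3 reads 6
#5 T1 CAS(6→7) writes; counter now 7
#6 T3 CAS(6→7) fails; counter now 7
#7 T2 reads 7
#8 T2 CAS(7→8) writes; counter now 8
#9 T0 reads 8
#10 T0 CAS(8→9) writes; counter now 9
#11 T1 reads 9
#12 T0 reads 9
#13 T0 CAS(9→10) writes; counter now 10
#14 T0 reads 10
#15 T0 CAS(10→11) writes; counter now 11
#16 T1 CAS(9→10) fails; counter now 11
#17 T0 reads 11
#18 T0 CAS(11→12) writes; counter now 12
Flip is step 16.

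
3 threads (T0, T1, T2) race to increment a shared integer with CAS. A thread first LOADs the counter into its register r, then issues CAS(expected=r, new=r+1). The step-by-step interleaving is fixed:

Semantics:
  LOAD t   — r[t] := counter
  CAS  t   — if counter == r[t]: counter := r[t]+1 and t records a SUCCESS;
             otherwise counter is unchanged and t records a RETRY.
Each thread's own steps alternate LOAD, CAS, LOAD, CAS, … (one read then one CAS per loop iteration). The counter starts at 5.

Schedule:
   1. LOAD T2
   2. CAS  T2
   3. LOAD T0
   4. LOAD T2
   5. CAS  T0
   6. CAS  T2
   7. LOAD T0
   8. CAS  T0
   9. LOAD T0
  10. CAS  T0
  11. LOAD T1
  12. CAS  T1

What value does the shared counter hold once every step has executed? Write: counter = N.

1. LOAD T2 → mem=5 r[T2]=5 [LOAD]
2. CAS T2 → mem=6 r[T2]=5 [OK]
3. LOAD T0 → mem=6 r[T0]=6 [LOAD]
4. LOAD T2 → mem=6 r[T2]=6 [LOAD]
5. CAS T0 → mem=7 r[T0]=6 [OK]
6. CAS T2 → mem=7 r[T2]=6 [RETRY]
7. LOAD T0 → mem=7 r[T0]=7 [LOAD]
8. CAS T0 → mem=8 r[T0]=7 [OK]
9. LOAD T0 → mem=8 r[T0]=8 [LOAD]
10. CAS T0 → mem=9 r[T0]=8 [OK]
11. LOAD T1 → mem=9 r[T1]=9 [LOAD]
12. CAS T1 → mem=10 r[T1]=9 [OK]

counter = 10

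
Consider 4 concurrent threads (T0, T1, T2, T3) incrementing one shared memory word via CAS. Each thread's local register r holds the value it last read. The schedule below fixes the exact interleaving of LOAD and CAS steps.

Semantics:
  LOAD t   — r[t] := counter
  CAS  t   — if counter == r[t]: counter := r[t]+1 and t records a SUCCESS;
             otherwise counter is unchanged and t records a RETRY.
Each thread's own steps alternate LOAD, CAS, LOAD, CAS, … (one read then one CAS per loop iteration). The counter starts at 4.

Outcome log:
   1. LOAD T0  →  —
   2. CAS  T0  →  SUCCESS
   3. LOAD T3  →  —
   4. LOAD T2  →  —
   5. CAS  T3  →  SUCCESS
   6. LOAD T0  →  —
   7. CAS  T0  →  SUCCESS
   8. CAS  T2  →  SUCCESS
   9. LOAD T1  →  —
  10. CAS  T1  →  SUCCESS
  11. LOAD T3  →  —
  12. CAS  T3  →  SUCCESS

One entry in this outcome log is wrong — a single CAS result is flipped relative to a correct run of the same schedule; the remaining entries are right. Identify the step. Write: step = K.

Reference trace:
step 1: T0 LOAD ⇒ load; ctr=4 reg=4
step 2: T0 CAS ⇒ ok; ctr=5 reg=4
step 3: T3 LOAD ⇒ load; ctr=5 reg=5
step 4: T2 LOAD ⇒ load; ctr=5 reg=5
step 5: T3 CAS ⇒ ok; ctr=6 reg=5
step 6: T0 LOAD ⇒ load; ctr=6 reg=6
step 7: T0 CAS ⇒ ok; ctr=7 reg=6
step 8: T2 CAS ⇒ retry; ctr=7 reg=5
step 9: T1 LOAD ⇒ load; ctr=7 reg=7
step 10: T1 CAS ⇒ ok; ctr=8 reg=7
step 11: T3 LOAD ⇒ load; ctr=8 reg=8
step 12: T3 CAS ⇒ ok; ctr=9 reg=8
Flip is step 8.

step = 8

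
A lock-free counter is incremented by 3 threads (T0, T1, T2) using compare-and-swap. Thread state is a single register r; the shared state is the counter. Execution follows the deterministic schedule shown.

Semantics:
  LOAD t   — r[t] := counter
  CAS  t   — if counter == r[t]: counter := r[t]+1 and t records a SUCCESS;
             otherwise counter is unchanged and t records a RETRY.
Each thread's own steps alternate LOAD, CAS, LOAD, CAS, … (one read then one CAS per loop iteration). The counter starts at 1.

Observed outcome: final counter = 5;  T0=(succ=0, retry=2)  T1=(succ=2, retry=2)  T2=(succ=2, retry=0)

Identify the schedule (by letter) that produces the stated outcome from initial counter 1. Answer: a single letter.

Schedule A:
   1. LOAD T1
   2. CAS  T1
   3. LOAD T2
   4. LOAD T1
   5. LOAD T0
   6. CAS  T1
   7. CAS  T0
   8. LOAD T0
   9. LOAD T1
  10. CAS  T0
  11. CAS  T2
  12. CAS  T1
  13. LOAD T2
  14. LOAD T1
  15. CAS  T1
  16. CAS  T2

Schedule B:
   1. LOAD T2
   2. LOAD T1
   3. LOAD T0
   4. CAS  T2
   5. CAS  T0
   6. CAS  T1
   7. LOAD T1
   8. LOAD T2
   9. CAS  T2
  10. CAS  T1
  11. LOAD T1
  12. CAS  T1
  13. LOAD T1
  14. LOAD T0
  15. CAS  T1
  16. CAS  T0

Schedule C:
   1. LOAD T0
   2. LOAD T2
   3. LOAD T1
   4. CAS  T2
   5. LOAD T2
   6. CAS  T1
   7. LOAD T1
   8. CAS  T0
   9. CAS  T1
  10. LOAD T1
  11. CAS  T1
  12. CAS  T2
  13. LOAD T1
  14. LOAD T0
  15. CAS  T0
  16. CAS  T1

B

Tracing schedule B:
step 1: T2 LOAD ⇒ load; ctr=1 reg=1
step 2: T1 LOAD ⇒ load; ctr=1 reg=1
step 3: T0 LOAD ⇒ load; ctr=1 reg=1
step 4: T2 CAS ⇒ ok; ctr=2 reg=1
step 5: T0 CAS ⇒ retry; ctr=2 reg=1
step 6: T1 CAS ⇒ retry; ctr=2 reg=1
step 7: T1 LOAD ⇒ load; ctr=2 reg=2
step 8: T2 LOAD ⇒ load; ctr=2 reg=2
step 9: T2 CAS ⇒ ok; ctr=3 reg=2
step 10: T1 CAS ⇒ retry; ctr=3 reg=2
step 11: T1 LOAD ⇒ load; ctr=3 reg=3
step 12: T1 CAS ⇒ ok; ctr=4 reg=3
step 13: T1 LOAD ⇒ load; ctr=4 reg=4
step 14: T0 LOAD ⇒ load; ctr=4 reg=4
step 15: T1 CAS ⇒ ok; ctr=5 reg=4
step 16: T0 CAS ⇒ retry; ctr=5 reg=4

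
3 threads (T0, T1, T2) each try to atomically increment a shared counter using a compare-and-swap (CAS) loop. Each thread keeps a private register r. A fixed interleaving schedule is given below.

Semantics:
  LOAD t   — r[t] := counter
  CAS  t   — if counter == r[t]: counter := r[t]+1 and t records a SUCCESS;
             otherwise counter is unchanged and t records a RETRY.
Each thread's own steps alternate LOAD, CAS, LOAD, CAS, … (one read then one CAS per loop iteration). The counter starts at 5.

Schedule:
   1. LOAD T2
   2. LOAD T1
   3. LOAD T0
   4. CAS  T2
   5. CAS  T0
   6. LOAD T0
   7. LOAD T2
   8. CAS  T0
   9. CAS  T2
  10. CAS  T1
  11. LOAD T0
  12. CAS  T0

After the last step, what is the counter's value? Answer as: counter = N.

[1] T2.load  rd  (counter 5, T2.r 5)
[2] T1.load  rd  (counter 5, T1.r 5)
[3] T0.load  rd  (counter 5, T0.r 5)
[4] T2.cas  hit  (counter 6, T2.r 5)
[5] T0.cas  miss  (counter 6, T0.r 5)
[6] T0.load  rd  (counter 6, T0.r 6)
[7] T2.load  rd  (counter 6, T2.r 6)
[8] T0.cas  hit  (counter 7, T0.r 6)
[9] T2.cas  miss  (counter 7, T2.r 6)
[10] T1.cas  miss  (counter 7, T1.r 5)
[11] T0.load  rd  (counter 7, T0.r 7)
[12] T0.cas  hit  (counter 8, T0.r 7)

counter = 8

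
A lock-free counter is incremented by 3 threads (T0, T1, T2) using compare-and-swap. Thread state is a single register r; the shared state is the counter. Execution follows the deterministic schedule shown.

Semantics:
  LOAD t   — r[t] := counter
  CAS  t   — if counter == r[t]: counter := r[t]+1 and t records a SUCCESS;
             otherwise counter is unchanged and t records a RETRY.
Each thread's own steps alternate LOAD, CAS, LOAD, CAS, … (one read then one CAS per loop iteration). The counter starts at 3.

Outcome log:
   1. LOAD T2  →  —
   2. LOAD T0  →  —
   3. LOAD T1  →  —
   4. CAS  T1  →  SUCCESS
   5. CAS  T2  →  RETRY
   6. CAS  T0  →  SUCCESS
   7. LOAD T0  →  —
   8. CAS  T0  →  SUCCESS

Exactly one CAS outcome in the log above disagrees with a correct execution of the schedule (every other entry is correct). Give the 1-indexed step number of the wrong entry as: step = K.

step = 6

Correct run:
[1] T2.load  rd  (counter 3, T2.r 3)
[2] T0.load  rd  (counter 3, T0.r 3)
[3] T1.load  rd  (counter 3, T1.r 3)
[4] T1.cas  hit  (counter 4, T1.r 3)
[5] T2.cas  miss  (counter 4, T2.r 3)
[6] T0.cas  miss  (counter 4, T0.r 3)
[7] T0.load  rd  (counter 4, T0.r 4)
[8] T0.cas  hit  (counter 5, T0.r 4)
Log disagrees first at step 6.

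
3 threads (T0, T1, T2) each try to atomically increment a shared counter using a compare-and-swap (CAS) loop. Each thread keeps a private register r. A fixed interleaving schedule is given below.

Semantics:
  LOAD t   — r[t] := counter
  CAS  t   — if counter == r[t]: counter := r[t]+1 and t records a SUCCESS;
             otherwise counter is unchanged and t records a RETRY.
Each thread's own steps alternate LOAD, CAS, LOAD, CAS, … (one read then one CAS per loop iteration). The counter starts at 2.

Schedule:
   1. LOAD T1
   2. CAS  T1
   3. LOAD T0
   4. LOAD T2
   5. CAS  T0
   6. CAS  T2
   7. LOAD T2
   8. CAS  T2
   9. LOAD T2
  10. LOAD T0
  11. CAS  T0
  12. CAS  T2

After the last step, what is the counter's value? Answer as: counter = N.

1. LOAD T1 → mem=2 r[T1]=2 [LOAD]
2. CAS T1 → mem=3 r[T1]=2 [OK]
3. LOAD T0 → mem=3 r[T0]=3 [LOAD]
4. LOAD T2 → mem=3 r[T2]=3 [LOAD]
5. CAS T0 → mem=4 r[T0]=3 [OK]
6. CAS T2 → mem=4 r[T2]=3 [RETRY]
7. LOAD T2 → mem=4 r[T2]=4 [LOAD]
8. CAS T2 → mem=5 r[T2]=4 [OK]
9. LOAD T2 → mem=5 r[T2]=5 [LOAD]
10. LOAD T0 → mem=5 r[T0]=5 [LOAD]
11. CAS T0 → mem=6 r[T0]=5 [OK]
12. CAS T2 → mem=6 r[T2]=5 [RETRY]

counter = 6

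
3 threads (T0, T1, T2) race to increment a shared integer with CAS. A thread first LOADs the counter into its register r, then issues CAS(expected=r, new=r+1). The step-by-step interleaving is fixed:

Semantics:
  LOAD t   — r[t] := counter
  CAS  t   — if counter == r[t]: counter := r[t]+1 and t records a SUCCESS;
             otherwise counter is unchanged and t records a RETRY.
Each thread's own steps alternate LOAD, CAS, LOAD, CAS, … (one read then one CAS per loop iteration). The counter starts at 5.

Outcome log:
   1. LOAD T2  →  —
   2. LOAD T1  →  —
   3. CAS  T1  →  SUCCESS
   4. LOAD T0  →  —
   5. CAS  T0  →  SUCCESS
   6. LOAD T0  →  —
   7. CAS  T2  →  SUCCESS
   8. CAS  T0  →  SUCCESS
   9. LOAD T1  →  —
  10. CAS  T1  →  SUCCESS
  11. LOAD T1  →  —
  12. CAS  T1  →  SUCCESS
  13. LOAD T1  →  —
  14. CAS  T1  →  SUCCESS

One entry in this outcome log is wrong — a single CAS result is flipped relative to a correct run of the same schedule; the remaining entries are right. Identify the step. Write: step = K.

step = 7

Correct run:
1. LOAD T2 → mem=5 r[T2]=5 [LOAD]
2. LOAD T1 → mem=5 r[T1]=5 [LOAD]
3. CAS T1 → mem=6 r[T1]=5 [OK]
4. LOAD T0 → mem=6 r[T0]=6 [LOAD]
5. CAS T0 → mem=7 r[T0]=6 [OK]
6. LOAD T0 → mem=7 r[T0]=7 [LOAD]
7. CAS T2 → mem=7 r[T2]=5 [RETRY]
8. CAS T0 → mem=8 r[T0]=7 [OK]
9. LOAD T1 → mem=8 r[T1]=8 [LOAD]
10. CAS T1 → mem=9 r[T1]=8 [OK]
11. LOAD T1 → mem=9 r[T1]=9 [LOAD]
12. CAS T1 → mem=10 r[T1]=9 [OK]
13. LOAD T1 → mem=10 r[T1]=10 [LOAD]
14. CAS T1 → mem=11 r[T1]=10 [OK]
Flip is step 7.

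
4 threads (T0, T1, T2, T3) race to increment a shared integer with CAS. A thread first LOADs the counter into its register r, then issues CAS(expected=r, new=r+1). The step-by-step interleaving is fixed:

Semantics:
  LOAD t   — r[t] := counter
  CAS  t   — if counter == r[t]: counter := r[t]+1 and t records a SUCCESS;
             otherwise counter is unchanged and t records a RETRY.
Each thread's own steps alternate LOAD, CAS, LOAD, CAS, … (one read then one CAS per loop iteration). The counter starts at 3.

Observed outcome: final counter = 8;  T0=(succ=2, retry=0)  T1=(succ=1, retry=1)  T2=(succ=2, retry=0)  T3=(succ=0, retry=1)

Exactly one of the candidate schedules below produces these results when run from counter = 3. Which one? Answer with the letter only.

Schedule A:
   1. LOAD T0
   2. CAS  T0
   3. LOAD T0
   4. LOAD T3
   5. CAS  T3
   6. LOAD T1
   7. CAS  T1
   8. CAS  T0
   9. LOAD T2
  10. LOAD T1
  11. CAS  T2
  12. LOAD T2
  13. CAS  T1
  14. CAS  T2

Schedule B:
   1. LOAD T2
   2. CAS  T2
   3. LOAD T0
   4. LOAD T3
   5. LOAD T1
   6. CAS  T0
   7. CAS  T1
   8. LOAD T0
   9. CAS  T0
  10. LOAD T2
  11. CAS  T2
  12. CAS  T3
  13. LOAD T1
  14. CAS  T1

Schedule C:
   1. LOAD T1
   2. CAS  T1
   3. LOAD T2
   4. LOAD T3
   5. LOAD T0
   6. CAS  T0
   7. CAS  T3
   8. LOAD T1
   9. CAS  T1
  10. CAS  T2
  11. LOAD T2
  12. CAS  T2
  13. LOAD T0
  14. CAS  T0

B

Simulating candidate B:
#1 T2 reads 3
#2 T2 CAS(3→4) writes; counter now 4
#3 T0 reads 4
#4 T3 reads 4
#5 T1 reads 4
#6 T0 CAS(4→5) writes; counter now 5
#7 T1 CAS(4→5) fails; counter now 5
#8 T0 reads 5
#9 T0 CAS(5→6) writes; counter now 6
#10 T2 reads 6
#11 T2 CAS(6→7) writes; counter now 7
#12 T3 CAS(4→5) fails; counter now 7
#13 T1 reads 7
#14 T1 CAS(7→8) writes; counter now 8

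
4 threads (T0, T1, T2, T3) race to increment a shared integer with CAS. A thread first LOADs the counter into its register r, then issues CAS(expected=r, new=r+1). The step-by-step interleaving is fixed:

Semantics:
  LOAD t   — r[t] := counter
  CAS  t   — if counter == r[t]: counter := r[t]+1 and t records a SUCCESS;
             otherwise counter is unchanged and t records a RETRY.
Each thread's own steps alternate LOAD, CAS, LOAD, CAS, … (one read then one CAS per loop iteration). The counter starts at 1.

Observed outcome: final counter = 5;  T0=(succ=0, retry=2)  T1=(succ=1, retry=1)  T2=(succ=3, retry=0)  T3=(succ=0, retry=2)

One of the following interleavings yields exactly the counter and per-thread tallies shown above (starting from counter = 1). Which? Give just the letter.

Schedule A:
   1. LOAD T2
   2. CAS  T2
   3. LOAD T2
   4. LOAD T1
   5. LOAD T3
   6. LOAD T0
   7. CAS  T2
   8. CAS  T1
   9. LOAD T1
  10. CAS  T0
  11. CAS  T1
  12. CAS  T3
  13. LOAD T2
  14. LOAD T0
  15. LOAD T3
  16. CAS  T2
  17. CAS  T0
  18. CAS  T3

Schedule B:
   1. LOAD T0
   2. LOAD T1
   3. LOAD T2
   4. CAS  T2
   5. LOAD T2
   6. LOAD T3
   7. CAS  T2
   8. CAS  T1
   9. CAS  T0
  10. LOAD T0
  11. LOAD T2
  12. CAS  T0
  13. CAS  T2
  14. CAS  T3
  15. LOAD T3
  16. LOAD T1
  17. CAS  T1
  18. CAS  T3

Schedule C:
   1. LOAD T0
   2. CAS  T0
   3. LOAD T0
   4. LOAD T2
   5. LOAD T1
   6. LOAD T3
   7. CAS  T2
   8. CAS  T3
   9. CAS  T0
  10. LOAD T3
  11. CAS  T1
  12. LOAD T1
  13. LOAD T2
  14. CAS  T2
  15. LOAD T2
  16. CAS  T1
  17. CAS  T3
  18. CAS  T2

Run A:
T2 LOAD — after: cnt=1, r=1 — load
T2 CAS — after: cnt=2, r=1 — ok
T2 LOAD — after: cnt=2, r=2 — load
T1 LOAD — after: cnt=2, r=2 — load
T3 LOAD — after: cnt=2, r=2 — load
T0 LOAD — after: cnt=2, r=2 — load
T2 CAS — after: cnt=3, r=2 — ok
T1 CAS — after: cnt=3, r=2 — retry
T1 LOAD — after: cnt=3, r=3 — load
T0 CAS — after: cnt=3, r=2 — retry
T1 CAS — after: cnt=4, r=3 — ok
T3 CAS — after: cnt=4, r=2 — retry
T2 LOAD — after: cnt=4, r=4 — load
T0 LOAD — after: cnt=4, r=4 — load
T3 LOAD — after: cnt=4, r=4 — load
T2 CAS — after: cnt=5, r=4 — ok
T0 CAS — after: cnt=5, r=4 — retry
T3 CAS — after: cnt=5, r=4 — retry

A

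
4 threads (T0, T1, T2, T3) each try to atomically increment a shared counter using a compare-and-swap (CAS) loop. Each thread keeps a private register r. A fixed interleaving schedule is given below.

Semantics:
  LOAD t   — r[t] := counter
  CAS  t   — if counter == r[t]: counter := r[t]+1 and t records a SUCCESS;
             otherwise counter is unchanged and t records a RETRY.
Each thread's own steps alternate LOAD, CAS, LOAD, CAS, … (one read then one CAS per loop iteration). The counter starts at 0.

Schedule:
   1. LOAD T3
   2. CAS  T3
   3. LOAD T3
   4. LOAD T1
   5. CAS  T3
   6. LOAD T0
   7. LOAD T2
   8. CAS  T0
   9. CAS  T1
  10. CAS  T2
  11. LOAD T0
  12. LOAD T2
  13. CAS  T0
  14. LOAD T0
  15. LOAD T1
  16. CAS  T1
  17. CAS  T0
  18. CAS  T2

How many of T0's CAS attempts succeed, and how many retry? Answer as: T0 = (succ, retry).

T0 = (2, 1)

   1) LOAD T3:  M=0  r_T3=0
   2) CAS  T3:  M=1  r_T3=0 ✓
   3) LOAD T3:  M=1  r_T3=1
   4) LOAD T1:  M=1  r_T1=1
   5) CAS  T3:  M=2  r_T3=1 ✓
   6) LOAD T0:  M=2  r_T0=2
   7) LOAD T2:  M=2  r_T2=2
   8) CAS  T0:  M=3  r_T0=2 ✓
   9) CAS  T1:  M=3  r_T1=1 ✗
  10) CAS  T2:  M=3  r_T2=2 ✗
  11) LOAD T0:  M=3  r_T0=3
  12) LOAD T2:  M=3  r_T2=3
  13) CAS  T0:  M=4  r_T0=3 ✓
  14) LOAD T0:  M=4  r_T0=4
  15) LOAD T1:  M=4  r_T1=4
  16) CAS  T1:  M=5  r_T1=4 ✓
  17) CAS  T0:  M=5  r_T0=4 ✗
  18) CAS  T2:  M=5  r_T2=3 ✗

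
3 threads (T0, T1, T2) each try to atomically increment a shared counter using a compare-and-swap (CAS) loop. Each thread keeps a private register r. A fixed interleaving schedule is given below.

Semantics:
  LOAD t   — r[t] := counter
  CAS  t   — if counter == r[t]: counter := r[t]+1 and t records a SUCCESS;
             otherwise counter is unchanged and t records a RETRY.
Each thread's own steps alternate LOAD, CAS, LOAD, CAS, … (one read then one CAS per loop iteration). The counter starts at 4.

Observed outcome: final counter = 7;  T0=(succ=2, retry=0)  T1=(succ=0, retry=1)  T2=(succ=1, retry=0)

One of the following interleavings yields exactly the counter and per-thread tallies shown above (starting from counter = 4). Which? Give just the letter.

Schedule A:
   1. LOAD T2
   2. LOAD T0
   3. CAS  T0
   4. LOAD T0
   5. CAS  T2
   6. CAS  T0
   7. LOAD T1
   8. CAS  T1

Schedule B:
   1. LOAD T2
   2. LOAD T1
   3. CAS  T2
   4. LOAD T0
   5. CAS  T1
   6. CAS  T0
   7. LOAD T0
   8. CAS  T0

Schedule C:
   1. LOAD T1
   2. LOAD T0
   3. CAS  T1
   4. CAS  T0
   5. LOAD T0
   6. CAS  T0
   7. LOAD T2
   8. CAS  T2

Run B:
   1) LOAD T2:  M=4  r_T2=4
   2) LOAD T1:  M=4  r_T1=4
   3) CAS  T2:  M=5  r_T2=4 ✓
   4) LOAD T0:  M=5  r_T0=5
   5) CAS  T1:  M=5  r_T1=4 ✗
   6) CAS  T0:  M=6  r_T0=5 ✓
   7) LOAD T0:  M=6  r_T0=6
   8) CAS  T0:  M=7  r_T0=6 ✓

B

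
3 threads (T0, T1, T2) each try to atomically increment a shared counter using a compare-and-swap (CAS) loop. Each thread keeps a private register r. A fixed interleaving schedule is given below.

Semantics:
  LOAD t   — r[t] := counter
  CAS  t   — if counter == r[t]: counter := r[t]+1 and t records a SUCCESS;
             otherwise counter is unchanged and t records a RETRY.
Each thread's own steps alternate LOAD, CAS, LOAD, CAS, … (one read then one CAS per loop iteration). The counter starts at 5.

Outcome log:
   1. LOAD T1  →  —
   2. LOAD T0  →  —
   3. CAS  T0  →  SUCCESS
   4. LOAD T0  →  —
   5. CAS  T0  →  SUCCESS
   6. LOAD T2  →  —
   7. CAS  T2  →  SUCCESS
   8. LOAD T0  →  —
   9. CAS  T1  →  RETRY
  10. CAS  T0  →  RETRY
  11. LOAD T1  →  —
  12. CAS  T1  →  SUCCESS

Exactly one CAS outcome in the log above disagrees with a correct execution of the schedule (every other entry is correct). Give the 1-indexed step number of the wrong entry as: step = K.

step = 10

Correct run:
1. LOAD T1 → mem=5 r[T1]=5 [LOAD]
2. LOAD T0 → mem=5 r[T0]=5 [LOAD]
3. CAS T0 → mem=6 r[T0]=5 [OK]
4. LOAD T0 → mem=6 r[T0]=6 [LOAD]
5. CAS T0 → mem=7 r[T0]=6 [OK]
6. LOAD T2 → mem=7 r[T2]=7 [LOAD]
7. CAS T2 → mem=8 r[T2]=7 [OK]
8. LOAD T0 → mem=8 r[T0]=8 [LOAD]
9. CAS T1 → mem=8 r[T1]=5 [RETRY]
10. CAS T0 → mem=9 r[T0]=8 [OK]
11. LOAD T1 → mem=9 r[T1]=9 [LOAD]
12. CAS T1 → mem=10 r[T1]=9 [OK]
Mismatch at 10.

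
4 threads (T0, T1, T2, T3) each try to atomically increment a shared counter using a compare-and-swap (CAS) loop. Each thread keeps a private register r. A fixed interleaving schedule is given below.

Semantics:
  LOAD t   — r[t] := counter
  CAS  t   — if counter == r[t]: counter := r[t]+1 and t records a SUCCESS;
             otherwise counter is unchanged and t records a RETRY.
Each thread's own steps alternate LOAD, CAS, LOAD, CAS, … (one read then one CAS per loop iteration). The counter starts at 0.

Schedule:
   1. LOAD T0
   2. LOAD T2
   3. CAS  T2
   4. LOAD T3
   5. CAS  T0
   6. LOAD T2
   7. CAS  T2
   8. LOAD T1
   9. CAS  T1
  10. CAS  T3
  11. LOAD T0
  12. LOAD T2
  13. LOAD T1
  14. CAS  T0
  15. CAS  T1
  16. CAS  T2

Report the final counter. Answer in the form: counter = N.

step 1: T0 LOAD ⇒ load; ctr=0 reg=0
step 2: T2 LOAD ⇒ load; ctr=0 reg=0
step 3: T2 CAS ⇒ ok; ctr=1 reg=0
step 4: T3 LOAD ⇒ load; ctr=1 reg=1
step 5: T0 CAS ⇒ retry; ctr=1 reg=0
step 6: T2 LOAD ⇒ load; ctr=1 reg=1
step 7: T2 CAS ⇒ ok; ctr=2 reg=1
step 8: T1 LOAD ⇒ load; ctr=2 reg=2
step 9: T1 CAS ⇒ ok; ctr=3 reg=2
step 10: T3 CAS ⇒ retry; ctr=3 reg=1
step 11: T0 LOAD ⇒ load; ctr=3 reg=3
step 12: T2 LOAD ⇒ load; ctr=3 reg=3
step 13: T1 LOAD ⇒ load; ctr=3 reg=3
step 14: T0 CAS ⇒ ok; ctr=4 reg=3
step 15: T1 CAS ⇒ retry; ctr=4 reg=3
step 16: T2 CAS ⇒ retry; ctr=4 reg=3

counter = 4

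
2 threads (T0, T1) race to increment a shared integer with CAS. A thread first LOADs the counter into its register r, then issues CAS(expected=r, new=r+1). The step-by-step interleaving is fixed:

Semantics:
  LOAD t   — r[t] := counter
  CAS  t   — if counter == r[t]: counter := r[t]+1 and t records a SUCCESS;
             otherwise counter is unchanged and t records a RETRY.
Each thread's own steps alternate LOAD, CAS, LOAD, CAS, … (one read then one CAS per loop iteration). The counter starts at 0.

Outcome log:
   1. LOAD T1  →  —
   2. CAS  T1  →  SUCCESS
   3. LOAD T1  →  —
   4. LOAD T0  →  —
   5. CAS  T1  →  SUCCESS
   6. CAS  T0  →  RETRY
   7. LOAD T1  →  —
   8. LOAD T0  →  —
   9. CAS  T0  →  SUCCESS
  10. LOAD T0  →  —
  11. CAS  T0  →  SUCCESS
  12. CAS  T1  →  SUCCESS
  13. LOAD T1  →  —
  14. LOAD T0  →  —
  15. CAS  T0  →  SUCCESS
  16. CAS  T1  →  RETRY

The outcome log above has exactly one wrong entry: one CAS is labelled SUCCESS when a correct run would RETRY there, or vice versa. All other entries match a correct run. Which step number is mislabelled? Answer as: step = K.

step = 12

Correct run:
   1) LOAD T1:  M=0  r_T1=0
   2) CAS  T1:  M=1  r_T1=0 ✓
   3) LOAD T1:  M=1  r_T1=1
   4) LOAD T0:  M=1  r_T0=1
   5) CAS  T1:  M=2  r_T1=1 ✓
   6) CAS  T0:  M=2  r_T0=1 ✗
   7) LOAD T1:  M=2  r_T1=2
   8) LOAD T0:  M=2  r_T0=2
   9) CAS  T0:  M=3  r_T0=2 ✓
  10) LOAD T0:  M=3  r_T0=3
  11) CAS  T0:  M=4  r_T0=3 ✓
  12) CAS  T1:  M=4  r_T1=2 ✗
  13) LOAD T1:  M=4  r_T1=4
  14) LOAD T0:  M=4  r_T0=4
  15) CAS  T0:  M=5  r_T0=4 ✓
  16) CAS  T1:  M=5  r_T1=4 ✗
Flip is step 12.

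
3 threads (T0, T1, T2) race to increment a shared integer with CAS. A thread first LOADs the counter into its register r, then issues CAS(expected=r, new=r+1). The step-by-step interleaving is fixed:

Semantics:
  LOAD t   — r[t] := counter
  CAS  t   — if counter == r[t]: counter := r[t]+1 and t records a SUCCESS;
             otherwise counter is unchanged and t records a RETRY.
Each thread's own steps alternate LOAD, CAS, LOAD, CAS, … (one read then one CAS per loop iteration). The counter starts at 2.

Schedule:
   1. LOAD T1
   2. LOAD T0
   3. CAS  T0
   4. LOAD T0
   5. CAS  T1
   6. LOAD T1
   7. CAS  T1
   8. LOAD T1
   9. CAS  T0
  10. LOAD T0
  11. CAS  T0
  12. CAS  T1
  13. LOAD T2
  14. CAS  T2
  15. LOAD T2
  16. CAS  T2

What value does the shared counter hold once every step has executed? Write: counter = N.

counter = 7

[1] T1.load  rd  (counter 2, T1.r 2)
[2] T0.load  rd  (counter 2, T0.r 2)
[3] T0.cas  hit  (counter 3, T0.r 2)
[4] T0.load  rd  (counter 3, T0.r 3)
[5] T1.cas  miss  (counter 3, T1.r 2)
[6] T1.load  rd  (counter 3, T1.r 3)
[7] T1.cas  hit  (counter 4, T1.r 3)
[8] T1.load  rd  (counter 4, T1.r 4)
[9] T0.cas  miss  (counter 4, T0.r 3)
[10] T0.load  rd  (counter 4, T0.r 4)
[11] T0.cas  hit  (counter 5, T0.r 4)
[12] T1.cas  miss  (counter 5, T1.r 4)
[13] T2.load  rd  (counter 5, T2.r 5)
[14] T2.cas  hit  (counter 6, T2.r 5)
[15] T2.load  rd  (counter 6, T2.r 6)
[16] T2.cas  hit  (counter 7, T2.r 6)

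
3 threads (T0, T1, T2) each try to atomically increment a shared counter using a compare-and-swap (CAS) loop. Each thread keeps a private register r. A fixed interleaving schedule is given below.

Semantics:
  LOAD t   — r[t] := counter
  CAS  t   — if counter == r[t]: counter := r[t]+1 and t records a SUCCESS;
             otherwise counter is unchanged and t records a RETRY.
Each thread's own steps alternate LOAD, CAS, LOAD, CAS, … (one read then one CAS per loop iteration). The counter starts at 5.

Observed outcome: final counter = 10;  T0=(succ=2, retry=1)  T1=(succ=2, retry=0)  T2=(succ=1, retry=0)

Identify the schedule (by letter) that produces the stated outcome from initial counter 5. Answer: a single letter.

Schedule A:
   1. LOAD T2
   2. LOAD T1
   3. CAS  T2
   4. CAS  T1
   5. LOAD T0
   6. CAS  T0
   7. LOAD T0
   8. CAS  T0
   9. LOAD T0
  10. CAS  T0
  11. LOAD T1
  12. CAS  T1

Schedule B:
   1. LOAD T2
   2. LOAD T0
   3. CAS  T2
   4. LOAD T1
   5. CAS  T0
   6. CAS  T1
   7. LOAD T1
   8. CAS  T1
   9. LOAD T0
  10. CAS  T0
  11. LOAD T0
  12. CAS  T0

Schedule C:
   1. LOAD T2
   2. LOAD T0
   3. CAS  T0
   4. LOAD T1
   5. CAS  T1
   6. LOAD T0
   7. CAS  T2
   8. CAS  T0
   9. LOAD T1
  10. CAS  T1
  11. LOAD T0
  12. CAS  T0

B

Simulating candidate B:
   1) LOAD T2:  M=5  r_T2=5
   2) LOAD T0:  M=5  r_T0=5
   3) CAS  T2:  M=6  r_T2=5 ✓
   4) LOAD T1:  M=6  r_T1=6
   5) CAS  T0:  M=6  r_T0=5 ✗
   6) CAS  T1:  M=7  r_T1=6 ✓
   7) LOAD T1:  M=7  r_T1=7
   8) CAS  T1:  M=8  r_T1=7 ✓
   9) LOAD T0:  M=8  r_T0=8
  10) CAS  T0:  M=9  r_T0=8 ✓
  11) LOAD T0:  M=9  r_T0=9
  12) CAS  T0:  M=10  r_T0=9 ✓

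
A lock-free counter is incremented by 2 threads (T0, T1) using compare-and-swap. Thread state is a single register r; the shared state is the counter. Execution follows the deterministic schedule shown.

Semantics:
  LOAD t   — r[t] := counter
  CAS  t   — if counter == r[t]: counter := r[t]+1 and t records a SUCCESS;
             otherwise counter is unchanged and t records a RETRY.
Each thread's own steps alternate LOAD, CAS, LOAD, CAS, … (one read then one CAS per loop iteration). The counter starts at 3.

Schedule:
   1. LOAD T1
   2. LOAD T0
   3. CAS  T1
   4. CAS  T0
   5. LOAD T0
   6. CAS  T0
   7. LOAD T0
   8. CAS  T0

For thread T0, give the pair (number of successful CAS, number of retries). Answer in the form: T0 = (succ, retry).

   1) LOAD T1:  M=3  r_T1=3
   2) LOAD T0:  M=3  r_T0=3
   3) CAS  T1:  M=4  r_T1=3 ✓
   4) CAS  T0:  M=4  r_T0=3 ✗
   5) LOAD T0:  M=4  r_T0=4
   6) CAS  T0:  M=5  r_T0=4 ✓
   7) LOAD T0:  M=5  r_T0=5
   8) CAS  T0:  M=6  r_T0=5 ✓

T0 = (2, 1)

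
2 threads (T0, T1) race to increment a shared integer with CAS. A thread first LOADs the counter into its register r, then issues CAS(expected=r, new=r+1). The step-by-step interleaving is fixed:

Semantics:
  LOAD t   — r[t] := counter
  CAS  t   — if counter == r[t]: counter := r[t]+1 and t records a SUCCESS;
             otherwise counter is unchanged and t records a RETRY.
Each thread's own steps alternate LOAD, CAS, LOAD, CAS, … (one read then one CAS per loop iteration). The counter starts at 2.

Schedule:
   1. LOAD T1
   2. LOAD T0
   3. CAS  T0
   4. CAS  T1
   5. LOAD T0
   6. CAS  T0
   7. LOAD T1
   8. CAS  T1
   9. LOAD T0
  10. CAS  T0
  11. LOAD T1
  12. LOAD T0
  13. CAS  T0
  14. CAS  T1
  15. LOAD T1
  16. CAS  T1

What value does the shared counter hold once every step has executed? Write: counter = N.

[1] T1.load  rd  (counter 2, T1.r 2)
[2] T0.load  rd  (counter 2, T0.r 2)
[3] T0.cas  hit  (counter 3, T0.r 2)
[4] T1.cas  miss  (counter 3, T1.r 2)
[5] T0.load  rd  (counter 3, T0.r 3)
[6] T0.cas  hit  (counter 4, T0.r 3)
[7] T1.load  rd  (counter 4, T1.r 4)
[8] T1.cas  hit  (counter 5, T1.r 4)
[9] T0.load  rd  (counter 5, T0.r 5)
[10] T0.cas  hit  (counter 6, T0.r 5)
[11] T1.load  rd  (counter 6, T1.r 6)
[12] T0.load  rd  (counter 6, T0.r 6)
[13] T0.cas  hit  (counter 7, T0.r 6)
[14] T1.cas  miss  (counter 7, T1.r 6)
[15] T1.load  rd  (counter 7, T1.r 7)
[16] T1.cas  hit  (counter 8, T1.r 7)

counter = 8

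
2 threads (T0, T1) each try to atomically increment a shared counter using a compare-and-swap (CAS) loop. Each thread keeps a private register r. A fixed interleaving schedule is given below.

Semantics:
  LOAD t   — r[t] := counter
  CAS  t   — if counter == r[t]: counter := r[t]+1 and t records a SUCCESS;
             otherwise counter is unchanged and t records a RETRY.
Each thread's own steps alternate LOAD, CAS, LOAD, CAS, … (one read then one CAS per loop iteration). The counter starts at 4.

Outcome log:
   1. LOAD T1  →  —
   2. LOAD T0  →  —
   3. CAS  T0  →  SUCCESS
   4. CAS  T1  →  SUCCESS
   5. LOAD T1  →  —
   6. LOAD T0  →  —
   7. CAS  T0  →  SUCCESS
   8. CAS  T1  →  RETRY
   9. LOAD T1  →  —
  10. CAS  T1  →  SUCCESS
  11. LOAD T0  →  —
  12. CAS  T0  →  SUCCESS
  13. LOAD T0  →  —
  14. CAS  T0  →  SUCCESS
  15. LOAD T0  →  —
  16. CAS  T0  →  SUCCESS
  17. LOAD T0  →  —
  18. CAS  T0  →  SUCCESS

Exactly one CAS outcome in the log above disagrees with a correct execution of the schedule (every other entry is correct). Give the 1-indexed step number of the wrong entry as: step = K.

Re-executing:
T1 LOAD — after: cnt=4, r=4 — load
T0 LOAD — after: cnt=4, r=4 — load
T0 CAS — after: cnt=5, r=4 — ok
T1 CAS — after: cnt=5, r=4 — retry
T1 LOAD — after: cnt=5, r=5 — load
T0 LOAD — after: cnt=5, r=5 — load
T0 CAS — after: cnt=6, r=5 — ok
T1 CAS — after: cnt=6, r=5 — retry
T1 LOAD — after: cnt=6, r=6 — load
T1 CAS — after: cnt=7, r=6 — ok
T0 LOAD — after: cnt=7, r=7 — load
T0 CAS — after: cnt=8, r=7 — ok
T0 LOAD — after: cnt=8, r=8 — load
T0 CAS — after: cnt=9, r=8 — ok
T0 LOAD — after: cnt=9, r=9 — load
T0 CAS — after: cnt=10, r=9 — ok
T0 LOAD — after: cnt=10, r=10 — load
T0 CAS — after: cnt=11, r=10 — ok
Flip is step 4.

step = 4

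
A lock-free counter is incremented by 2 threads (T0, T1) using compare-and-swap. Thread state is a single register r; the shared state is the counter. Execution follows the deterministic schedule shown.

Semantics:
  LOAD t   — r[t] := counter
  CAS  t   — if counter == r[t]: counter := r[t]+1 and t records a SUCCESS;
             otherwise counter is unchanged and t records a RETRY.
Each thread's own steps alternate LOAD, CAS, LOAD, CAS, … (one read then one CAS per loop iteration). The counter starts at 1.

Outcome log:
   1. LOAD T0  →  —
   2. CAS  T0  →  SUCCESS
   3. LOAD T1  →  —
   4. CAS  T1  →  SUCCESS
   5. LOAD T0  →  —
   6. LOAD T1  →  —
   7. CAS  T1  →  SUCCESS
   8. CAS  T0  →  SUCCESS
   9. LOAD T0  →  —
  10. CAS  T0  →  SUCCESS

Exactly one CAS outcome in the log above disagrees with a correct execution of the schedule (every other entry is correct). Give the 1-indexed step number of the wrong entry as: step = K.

step = 8

Reference trace:
[1] T0.load  rd  (counter 1, T0.r 1)
[2] T0.cas  hit  (counter 2, T0.r 1)
[3] T1.load  rd  (counter 2, T1.r 2)
[4] T1.cas  hit  (counter 3, T1.r 2)
[5] T0.load  rd  (counter 3, T0.r 3)
[6] T1.load  rd  (counter 3, T1.r 3)
[7] T1.cas  hit  (counter 4, T1.r 3)
[8] T0.cas  miss  (counter 4, T0.r 3)
[9] T0.load  rd  (counter 4, T0.r 4)
[10] T0.cas  hit  (counter 5, T0.r 4)
Log disagrees first at step 8.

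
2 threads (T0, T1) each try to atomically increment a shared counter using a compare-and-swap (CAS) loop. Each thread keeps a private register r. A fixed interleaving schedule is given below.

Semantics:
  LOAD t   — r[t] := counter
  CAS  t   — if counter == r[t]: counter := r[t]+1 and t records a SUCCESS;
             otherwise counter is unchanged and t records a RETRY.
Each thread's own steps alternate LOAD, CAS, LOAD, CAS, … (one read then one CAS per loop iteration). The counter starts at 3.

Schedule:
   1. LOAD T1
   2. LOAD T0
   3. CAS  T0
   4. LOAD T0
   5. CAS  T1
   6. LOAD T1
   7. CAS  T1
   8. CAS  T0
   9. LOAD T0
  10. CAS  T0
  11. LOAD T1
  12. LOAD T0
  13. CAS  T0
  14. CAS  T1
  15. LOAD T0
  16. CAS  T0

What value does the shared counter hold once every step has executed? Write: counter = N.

counter = 8

T1 LOAD — after: cnt=3, r=3 — load
T0 LOAD — after: cnt=3, r=3 — load
T0 CAS — after: cnt=4, r=3 — ok
T0 LOAD — after: cnt=4, r=4 — load
T1 CAS — after: cnt=4, r=3 — retry
T1 LOAD — after: cnt=4, r=4 — load
T1 CAS — after: cnt=5, r=4 — ok
T0 CAS — after: cnt=5, r=4 — retry
T0 LOAD — after: cnt=5, r=5 — load
T0 CAS — after: cnt=6, r=5 — ok
T1 LOAD — after: cnt=6, r=6 — load
T0 LOAD — after: cnt=6, r=6 — load
T0 CAS — after: cnt=7, r=6 — ok
T1 CAS — after: cnt=7, r=6 — retry
T0 LOAD — after: cnt=7, r=7 — load
T0 CAS — after: cnt=8, r=7 — ok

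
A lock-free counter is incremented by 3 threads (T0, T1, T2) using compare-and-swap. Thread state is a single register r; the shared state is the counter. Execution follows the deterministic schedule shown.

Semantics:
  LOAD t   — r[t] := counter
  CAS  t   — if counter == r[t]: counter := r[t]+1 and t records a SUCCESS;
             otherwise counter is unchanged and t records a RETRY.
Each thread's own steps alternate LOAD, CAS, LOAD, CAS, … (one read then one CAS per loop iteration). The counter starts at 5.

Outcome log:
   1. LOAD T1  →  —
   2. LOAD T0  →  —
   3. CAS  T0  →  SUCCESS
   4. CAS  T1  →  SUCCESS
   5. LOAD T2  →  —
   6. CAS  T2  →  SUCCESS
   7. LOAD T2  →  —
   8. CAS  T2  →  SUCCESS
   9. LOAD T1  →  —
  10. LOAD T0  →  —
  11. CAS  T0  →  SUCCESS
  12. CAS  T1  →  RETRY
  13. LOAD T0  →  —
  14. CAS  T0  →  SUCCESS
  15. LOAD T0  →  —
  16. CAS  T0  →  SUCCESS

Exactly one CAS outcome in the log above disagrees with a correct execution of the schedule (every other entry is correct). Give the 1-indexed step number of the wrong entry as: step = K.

step = 4

Re-executing:
   1) LOAD T1:  M=5  r_T1=5
   2) LOAD T0:  M=5  r_T0=5
   3) CAS  T0:  M=6  r_T0=5 ✓
   4) CAS  T1:  M=6  r_T1=5 ✗
   5) LOAD T2:  M=6  r_T2=6
   6) CAS  T2:  M=7  r_T2=6 ✓
   7) LOAD T2:  M=7  r_T2=7
   8) CAS  T2:  M=8  r_T2=7 ✓
   9) LOAD T1:  M=8  r_T1=8
  10) LOAD T0:  M=8  r_T0=8
  11) CAS  T0:  M=9  r_T0=8 ✓
  12) CAS  T1:  M=9  r_T1=8 ✗
  13) LOAD T0:  M=9  r_T0=9
  14) CAS  T0:  M=10  r_T0=9 ✓
  15) LOAD T0:  M=10  r_T0=10
  16) CAS  T0:  M=11  r_T0=10 ✓
Flip is step 4.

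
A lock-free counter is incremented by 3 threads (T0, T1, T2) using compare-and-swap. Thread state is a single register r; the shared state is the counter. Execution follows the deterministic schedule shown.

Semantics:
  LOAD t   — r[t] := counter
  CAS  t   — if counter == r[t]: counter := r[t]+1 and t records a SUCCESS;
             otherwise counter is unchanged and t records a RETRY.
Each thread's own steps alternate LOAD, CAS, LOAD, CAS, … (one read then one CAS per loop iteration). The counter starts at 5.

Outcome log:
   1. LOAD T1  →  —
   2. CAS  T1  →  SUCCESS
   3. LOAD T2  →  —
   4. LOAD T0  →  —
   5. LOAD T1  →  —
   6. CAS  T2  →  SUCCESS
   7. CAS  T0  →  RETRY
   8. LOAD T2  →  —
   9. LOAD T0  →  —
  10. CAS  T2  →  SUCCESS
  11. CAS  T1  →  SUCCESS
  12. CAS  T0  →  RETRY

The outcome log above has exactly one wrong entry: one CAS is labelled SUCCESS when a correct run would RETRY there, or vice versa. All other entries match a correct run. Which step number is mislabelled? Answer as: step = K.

Re-executing:
step 1: T1 LOAD ⇒ load; ctr=5 reg=5
step 2: T1 CAS ⇒ ok; ctr=6 reg=5
step 3: T2 LOAD ⇒ load; ctr=6 reg=6
step 4: T0 LOAD ⇒ load; ctr=6 reg=6
step 5: T1 LOAD ⇒ load; ctr=6 reg=6
step 6: T2 CAS ⇒ ok; ctr=7 reg=6
step 7: T0 CAS ⇒ retry; ctr=7 reg=6
step 8: T2 LOAD ⇒ load; ctr=7 reg=7
step 9: T0 LOAD ⇒ load; ctr=7 reg=7
step 10: T2 CAS ⇒ ok; ctr=8 reg=7
step 11: T1 CAS ⇒ retry; ctr=8 reg=6
step 12: T0 CAS ⇒ retry; ctr=8 reg=7
Flip is step 11.

step = 11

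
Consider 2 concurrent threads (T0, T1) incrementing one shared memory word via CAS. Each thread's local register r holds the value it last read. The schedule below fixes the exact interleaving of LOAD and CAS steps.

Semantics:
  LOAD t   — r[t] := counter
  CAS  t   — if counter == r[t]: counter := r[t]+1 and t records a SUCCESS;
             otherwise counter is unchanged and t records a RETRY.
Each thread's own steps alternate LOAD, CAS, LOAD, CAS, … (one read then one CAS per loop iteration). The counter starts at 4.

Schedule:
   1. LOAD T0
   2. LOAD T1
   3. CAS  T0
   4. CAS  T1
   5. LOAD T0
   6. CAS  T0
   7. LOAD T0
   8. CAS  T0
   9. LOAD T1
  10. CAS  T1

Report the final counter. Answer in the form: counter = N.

#1 T0 reads 4
#2 T1 reads 4
#3 T0 CAS(4→5) writes; counter now 5
#4 T1 CAS(4→5) fails; counter now 5
#5 T0 reads 5
#6 T0 CAS(5→6) writes; counter now 6
#7 T0 reads 6
#8 T0 CAS(6→7) writes; counter now 7
#9 T1 reads 7
#10 T1 CAS(7→8) writes; counter now 8

counter = 8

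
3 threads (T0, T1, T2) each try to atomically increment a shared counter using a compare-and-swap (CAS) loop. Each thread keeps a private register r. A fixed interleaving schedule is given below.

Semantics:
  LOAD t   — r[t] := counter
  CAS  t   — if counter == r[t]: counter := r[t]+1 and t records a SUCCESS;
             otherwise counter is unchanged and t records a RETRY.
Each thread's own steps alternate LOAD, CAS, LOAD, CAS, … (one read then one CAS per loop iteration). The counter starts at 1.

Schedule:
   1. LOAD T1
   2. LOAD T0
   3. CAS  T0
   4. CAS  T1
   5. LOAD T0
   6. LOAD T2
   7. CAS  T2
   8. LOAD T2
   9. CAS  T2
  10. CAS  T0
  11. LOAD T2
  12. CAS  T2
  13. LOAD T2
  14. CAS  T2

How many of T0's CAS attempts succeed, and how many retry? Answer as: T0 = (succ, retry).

T0 = (1, 1)

1. LOAD T1 → mem=1 r[T1]=1 [LOAD]
2. LOAD T0 → mem=1 r[T0]=1 [LOAD]
3. CAS T0 → mem=2 r[T0]=1 [OK]
4. CAS T1 → mem=2 r[T1]=1 [RETRY]
5. LOAD T0 → mem=2 r[T0]=2 [LOAD]
6. LOAD T2 → mem=2 r[T2]=2 [LOAD]
7. CAS T2 → mem=3 r[T2]=2 [OK]
8. LOAD T2 → mem=3 r[T2]=3 [LOAD]
9. CAS T2 → mem=4 r[T2]=3 [OK]
10. CAS T0 → mem=4 r[T0]=2 [RETRY]
11. LOAD T2 → mem=4 r[T2]=4 [LOAD]
12. CAS T2 → mem=5 r[T2]=4 [OK]
13. LOAD T2 → mem=5 r[T2]=5 [LOAD]
14. CAS T2 → mem=6 r[T2]=5 [OK]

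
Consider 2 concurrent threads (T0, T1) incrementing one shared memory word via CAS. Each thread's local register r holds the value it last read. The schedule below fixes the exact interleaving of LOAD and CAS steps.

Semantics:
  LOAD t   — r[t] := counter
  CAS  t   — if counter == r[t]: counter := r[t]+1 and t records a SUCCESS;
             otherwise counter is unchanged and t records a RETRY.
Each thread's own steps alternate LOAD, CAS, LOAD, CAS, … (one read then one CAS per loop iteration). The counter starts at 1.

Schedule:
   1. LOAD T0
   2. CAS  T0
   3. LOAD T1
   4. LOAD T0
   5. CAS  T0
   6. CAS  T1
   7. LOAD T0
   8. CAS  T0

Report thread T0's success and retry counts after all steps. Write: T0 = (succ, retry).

T0 = (3, 0)

   1) LOAD T0:  M=1  r_T0=1
   2) CAS  T0:  M=2  r_T0=1 ✓
   3) LOAD T1:  M=2  r_T1=2
   4) LOAD T0:  M=2  r_T0=2
   5) CAS  T0:  M=3  r_T0=2 ✓
   6) CAS  T1:  M=3  r_T1=2 ✗
   7) LOAD T0:  M=3  r_T0=3
   8) CAS  T0:  M=4  r_T0=3 ✓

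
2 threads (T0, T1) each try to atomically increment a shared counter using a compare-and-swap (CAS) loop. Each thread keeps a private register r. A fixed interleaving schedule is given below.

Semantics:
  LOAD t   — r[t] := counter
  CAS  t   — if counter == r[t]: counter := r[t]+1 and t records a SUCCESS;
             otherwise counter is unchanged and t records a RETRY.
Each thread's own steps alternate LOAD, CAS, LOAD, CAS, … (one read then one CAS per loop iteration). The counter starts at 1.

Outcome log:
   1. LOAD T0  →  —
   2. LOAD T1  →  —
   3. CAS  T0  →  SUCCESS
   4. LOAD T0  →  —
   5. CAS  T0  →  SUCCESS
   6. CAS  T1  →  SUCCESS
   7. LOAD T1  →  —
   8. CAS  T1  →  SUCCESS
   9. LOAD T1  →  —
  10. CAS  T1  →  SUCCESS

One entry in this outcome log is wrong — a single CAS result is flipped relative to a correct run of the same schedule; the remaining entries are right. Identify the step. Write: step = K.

Correct run:
   1) LOAD T0:  M=1  r_T0=1
   2) LOAD T1:  M=1  r_T1=1
   3) CAS  T0:  M=2  r_T0=1 ✓
   4) LOAD T0:  M=2  r_T0=2
   5) CAS  T0:  M=3  r_T0=2 ✓
   6) CAS  T1:  M=3  r_T1=1 ✗
   7) LOAD T1:  M=3  r_T1=3
   8) CAS  T1:  M=4  r_T1=3 ✓
   9) LOAD T1:  M=4  r_T1=4
  10) CAS  T1:  M=5  r_T1=4 ✓
Mismatch at 6.

step = 6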